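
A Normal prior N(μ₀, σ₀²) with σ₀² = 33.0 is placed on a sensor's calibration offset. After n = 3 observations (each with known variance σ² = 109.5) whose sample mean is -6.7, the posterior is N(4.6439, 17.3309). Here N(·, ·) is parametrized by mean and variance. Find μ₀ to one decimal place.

μ₀ = 14.9

With known observation variance, the Normal–Normal posterior has precision τ_n = τ₀ + n/σ² and mean μ_n = (τ₀μ₀ + (n/σ²)x̄)/τ_n.
Here τ₀ = 1/33.0 = 0.030303 and τ_data = 3/109.5 = 0.027397, so τ_n = 0.057700.
Rearranging for μ₀: μ₀ = (μ_n·τ_n − τ_data·x̄)/τ₀ = (4.6439·0.057700 − 0.027397·-6.7) / 0.030303 = 0.451513/0.030303 ≈ 14.9.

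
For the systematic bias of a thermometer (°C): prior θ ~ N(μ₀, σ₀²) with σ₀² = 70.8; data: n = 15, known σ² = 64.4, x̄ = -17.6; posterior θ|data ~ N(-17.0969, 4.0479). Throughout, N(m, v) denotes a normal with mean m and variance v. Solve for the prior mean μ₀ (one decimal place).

μ₀ = -8.8

The posterior mean is a precision-weighted average: μ_n = (τ₀μ₀ + τ_data·x̄)/(τ₀+τ_data), with τ₀=1/σ₀² and τ_data=n/σ².
Here τ₀ = 1/70.8 = 0.014124 and τ_data = 15/64.4 = 0.232919, so τ_n = 0.247043.
Rearranging for μ₀: μ₀ = (μ_n·τ_n − τ_data·x̄)/τ₀ = (-17.0969·0.247043 − 0.232919·-17.6) / 0.014124 = -0.124295/0.014124 ≈ -8.8.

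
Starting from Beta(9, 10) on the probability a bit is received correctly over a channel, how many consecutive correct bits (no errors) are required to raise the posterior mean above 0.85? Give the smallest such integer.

After k correct bits and 0 errors the posterior is Beta(9+k, 10), with mean (9+k)/(9+10+k).
Set (9+k)/(19+k) > 0.85 and solve: k > (0.85·19 − 9)/(1 − 0.85) = 47.667.
The smallest integer exceeding 47.667 is 48, and checking k=48: (57)/(67) = 0.8507 > 0.85.

k = 48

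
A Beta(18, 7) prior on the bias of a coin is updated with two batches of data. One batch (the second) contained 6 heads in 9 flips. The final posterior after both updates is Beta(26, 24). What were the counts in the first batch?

Sequential conjugate updates are equivalent to a single update on the pooled data, so total successes = posterior α − prior α and total failures = posterior β − prior β.
Total across both batches: 26−18=8 heads, 24−7=17 tails.
Subtract the second batch: 8−6=2 heads and 17−3=14 tails.

2 heads and 14 tails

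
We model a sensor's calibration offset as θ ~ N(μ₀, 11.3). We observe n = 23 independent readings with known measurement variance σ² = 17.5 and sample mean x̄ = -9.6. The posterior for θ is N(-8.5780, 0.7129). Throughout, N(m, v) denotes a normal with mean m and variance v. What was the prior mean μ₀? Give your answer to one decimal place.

μ₀ = 6.6

With known observation variance, the Normal–Normal posterior has precision τ_n = τ₀ + n/σ² and mean μ_n = (τ₀μ₀ + (n/σ²)x̄)/τ_n.
Here τ₀ = 1/11.3 = 0.088496 and τ_data = 23/17.5 = 1.314286, so τ_n = 1.402782.
Rearranging for μ₀: μ₀ = (μ_n·τ_n − τ_data·x̄)/τ₀ = (-8.5780·1.402782 − 1.314286·-9.6) / 0.088496 = 0.584082/0.088496 ≈ 6.6.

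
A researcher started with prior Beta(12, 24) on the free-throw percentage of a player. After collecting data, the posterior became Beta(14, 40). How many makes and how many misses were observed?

Beta is conjugate to the binomial likelihood: posterior = Beta(a+s, b+f).
Match parameters: s=14−12=2, f=40−24=16.

2 makes and 16 misses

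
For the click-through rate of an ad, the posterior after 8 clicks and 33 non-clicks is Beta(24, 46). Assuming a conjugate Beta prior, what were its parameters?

Beta(16, 13)

A Beta(α, β) prior with s successes and f failures in binomial data gives a Beta(α+s, β+f) posterior.
Subtract the data counts: 24−8=16, 46−33=13.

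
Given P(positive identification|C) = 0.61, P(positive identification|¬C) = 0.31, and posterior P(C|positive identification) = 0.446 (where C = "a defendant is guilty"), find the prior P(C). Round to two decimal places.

In odds form, posterior odds = prior odds × likelihood ratio, so prior odds = posterior odds ÷ LR.
Posterior odds = 0.446/(1−0.446) = 0.8051. LR = 0.61/0.31 = 1.9677.
Prior odds = 0.8051/1.9677 = 0.4092, so P(C) = 0.4092/(1+0.4092) ≈ 0.29.

P(C) = 0.29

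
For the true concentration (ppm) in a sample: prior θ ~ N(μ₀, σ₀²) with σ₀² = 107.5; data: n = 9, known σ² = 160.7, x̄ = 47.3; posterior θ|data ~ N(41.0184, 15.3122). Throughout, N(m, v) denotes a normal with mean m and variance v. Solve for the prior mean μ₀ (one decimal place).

With known observation variance, the Normal–Normal posterior has precision τ_n = τ₀ + n/σ² and mean μ_n = (τ₀μ₀ + (n/σ²)x̄)/τ_n.
Here τ₀ = 1/107.5 = 0.009302 and τ_data = 9/160.7 = 0.056005, so τ_n = 0.065307.
Rearranging for μ₀: μ₀ = (μ_n·τ_n − τ_data·x̄)/τ₀ = (41.0184·0.065307 − 0.056005·47.3) / 0.009302 = 0.029752/0.009302 ≈ 3.2.

μ₀ = 3.2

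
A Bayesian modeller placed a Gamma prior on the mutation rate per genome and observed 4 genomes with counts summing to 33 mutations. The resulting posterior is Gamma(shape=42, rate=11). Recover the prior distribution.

Gamma(shape=9, rate=7)

A Gamma(α, β) prior (rate parametrization) on a Poisson rate with n observations summing to S gives posterior Gamma(α+S, β+n).
So α = 42 − 33 = 9 and β = 11 − 4 = 7.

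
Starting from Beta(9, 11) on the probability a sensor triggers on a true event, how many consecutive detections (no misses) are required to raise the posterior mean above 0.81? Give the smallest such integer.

After k detections and 0 misses the posterior is Beta(9+k, 11), with mean (9+k)/(9+11+k).
Set (9+k)/(20+k) > 0.81 and solve: k > (0.81·20 − 9)/(1 − 0.81) = 37.895.
The smallest integer exceeding 37.895 is 38, and checking k=38: (47)/(58) = 0.8103 > 0.81.

k = 38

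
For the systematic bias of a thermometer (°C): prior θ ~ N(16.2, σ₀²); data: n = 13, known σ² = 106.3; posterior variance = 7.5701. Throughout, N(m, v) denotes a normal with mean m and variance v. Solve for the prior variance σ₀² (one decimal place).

σ₀² = 102.0

Posterior precision equals prior precision plus data precision: 1/σ_n² = 1/σ₀² + n/σ².
So 1/σ₀² = 1/7.5701 − 13/106.3 = 0.132099 − 0.122295 = 0.009804.
Hence σ₀² = 1/0.009804 ≈ 102.0.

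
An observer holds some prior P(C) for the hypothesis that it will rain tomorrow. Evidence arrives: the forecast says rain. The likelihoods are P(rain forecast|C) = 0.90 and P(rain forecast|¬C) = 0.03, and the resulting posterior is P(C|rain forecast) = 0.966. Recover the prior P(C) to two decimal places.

P(C) = 0.49

In odds form, posterior odds = prior odds × likelihood ratio, so prior odds = posterior odds ÷ LR.
Posterior odds = 0.966/(1−0.966) = 28.4118. LR = 0.90/0.03 = 30.0000.
Prior odds = 28.4118/30.0000 = 0.9471, so P(C) = 0.9471/(1+0.9471) ≈ 0.49.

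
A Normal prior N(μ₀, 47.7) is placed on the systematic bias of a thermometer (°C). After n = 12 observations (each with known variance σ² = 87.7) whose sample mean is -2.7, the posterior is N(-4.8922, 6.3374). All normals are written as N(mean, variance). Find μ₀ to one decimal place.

μ₀ = -19.2

The posterior mean is a precision-weighted average: μ_n = (τ₀μ₀ + τ_data·x̄)/(τ₀+τ_data), with τ₀=1/σ₀² and τ_data=n/σ².
Here τ₀ = 1/47.7 = 0.020964 and τ_data = 12/87.7 = 0.136830, so τ_n = 0.157794.
Rearranging for μ₀: μ₀ = (μ_n·τ_n − τ_data·x̄)/τ₀ = (-4.8922·0.157794 − 0.136830·-2.7) / 0.020964 = -0.402519/0.020964 ≈ -19.2.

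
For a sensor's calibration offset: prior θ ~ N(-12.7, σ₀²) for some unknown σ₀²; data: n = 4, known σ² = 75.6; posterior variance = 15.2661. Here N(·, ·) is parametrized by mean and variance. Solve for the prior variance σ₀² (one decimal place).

Posterior precision equals prior precision plus data precision: 1/σ_n² = 1/σ₀² + n/σ².
So 1/σ₀² = 1/15.2661 − 4/75.6 = 0.065505 − 0.052910 = 0.012595.
Hence σ₀² = 1/0.012595 ≈ 79.4.

σ₀² = 79.4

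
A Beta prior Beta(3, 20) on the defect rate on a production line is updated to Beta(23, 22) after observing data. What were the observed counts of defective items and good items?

Under Beta–binomial conjugacy the posterior parameters are (α+s, β+f).
So s = 23 − 3 = 20 and f = 22 − 20 = 2.

20 defective items and 2 good items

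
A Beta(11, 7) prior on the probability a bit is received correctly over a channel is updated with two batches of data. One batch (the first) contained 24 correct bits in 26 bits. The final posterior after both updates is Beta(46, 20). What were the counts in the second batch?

Because Beta–binomial updating is additive in the counts, the combined data contributed (α_post−α_prior, β_post−β_prior) successes and failures.
Total across both batches: 46−11=35 correct bits, 20−7=13 errors.
Subtract the first batch: 35−24=11 correct bits and 13−2=11 errors.

11 correct bits and 11 errors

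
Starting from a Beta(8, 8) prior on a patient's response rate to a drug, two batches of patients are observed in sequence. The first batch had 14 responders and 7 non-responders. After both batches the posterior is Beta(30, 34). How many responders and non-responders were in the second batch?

Sequential conjugate updates are equivalent to a single update on the pooled data, so total successes = posterior α − prior α and total failures = posterior β − prior β.
Total across both batches: 30−8=22 responders, 34−8=26 non-responders.
Subtract the first batch: 22−14=8 responders and 26−7=19 non-responders.

8 responders and 19 non-responders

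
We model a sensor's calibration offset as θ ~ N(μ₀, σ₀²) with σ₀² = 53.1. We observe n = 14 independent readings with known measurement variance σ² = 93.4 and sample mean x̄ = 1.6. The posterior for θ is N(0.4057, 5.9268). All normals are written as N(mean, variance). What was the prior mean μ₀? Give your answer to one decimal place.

μ₀ = -9.1

With known observation variance, the Normal–Normal posterior has precision τ_n = τ₀ + n/σ² and mean μ_n = (τ₀μ₀ + (n/σ²)x̄)/τ_n.
Here τ₀ = 1/53.1 = 0.018832 and τ_data = 14/93.4 = 0.149893, so τ_n = 0.168725.
Rearranging for μ₀: μ₀ = (μ_n·τ_n − τ_data·x̄)/τ₀ = (0.4057·0.168725 − 0.149893·1.6) / 0.018832 = -0.171377/0.018832 ≈ -9.1.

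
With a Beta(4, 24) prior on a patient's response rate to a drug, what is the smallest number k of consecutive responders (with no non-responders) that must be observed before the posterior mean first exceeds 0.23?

After k responders and 0 non-responders the posterior is Beta(4+k, 24), with mean (4+k)/(4+24+k).
Set (4+k)/(28+k) > 0.23 and solve: k > (0.23·28 − 4)/(1 − 0.23) = 3.169.
The smallest integer exceeding 3.169 is 4, and checking k=4: (8)/(32) = 0.2500 > 0.23.

k = 4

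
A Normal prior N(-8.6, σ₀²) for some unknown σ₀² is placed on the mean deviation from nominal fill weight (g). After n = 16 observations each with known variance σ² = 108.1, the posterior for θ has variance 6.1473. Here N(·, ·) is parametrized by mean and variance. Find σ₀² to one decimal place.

σ₀² = 68.2

Posterior precision equals prior precision plus data precision: 1/σ_n² = 1/σ₀² + n/σ².
So 1/σ₀² = 1/6.1473 − 16/108.1 = 0.162673 − 0.148011 = 0.014662.
Hence σ₀² = 1/0.014662 ≈ 68.2.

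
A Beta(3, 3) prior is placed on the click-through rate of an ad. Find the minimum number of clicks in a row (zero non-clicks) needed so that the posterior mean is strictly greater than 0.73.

k = 6

After k clicks and 0 non-clicks the posterior is Beta(3+k, 3), with mean (3+k)/(3+3+k).
Set (3+k)/(6+k) > 0.73 and solve: k > (0.73·6 − 3)/(1 − 0.73) = 5.111.
The smallest integer exceeding 5.111 is 6, and checking k=6: (9)/(12) = 0.7500 > 0.73.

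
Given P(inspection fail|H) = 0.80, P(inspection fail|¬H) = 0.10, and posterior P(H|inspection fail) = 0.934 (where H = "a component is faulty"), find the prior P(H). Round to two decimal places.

P(H) = 0.64

In odds form, posterior odds = prior odds × likelihood ratio, so prior odds = posterior odds ÷ LR.
Posterior odds = 0.934/(1−0.934) = 14.1515. LR = 0.80/0.10 = 8.0000.
Prior odds = 14.1515/8.0000 = 1.7689, so P(H) = 1.7689/(1+1.7689) ≈ 0.64.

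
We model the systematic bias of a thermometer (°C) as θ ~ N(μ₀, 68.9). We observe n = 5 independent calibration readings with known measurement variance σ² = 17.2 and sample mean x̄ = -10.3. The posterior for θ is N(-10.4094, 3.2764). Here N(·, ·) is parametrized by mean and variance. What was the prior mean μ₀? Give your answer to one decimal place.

μ₀ = -12.6

With known observation variance, the Normal–Normal posterior has precision τ_n = τ₀ + n/σ² and mean μ_n = (τ₀μ₀ + (n/σ²)x̄)/τ_n.
Here τ₀ = 1/68.9 = 0.014514 and τ_data = 5/17.2 = 0.290698, so τ_n = 0.305212.
Rearranging for μ₀: μ₀ = (μ_n·τ_n − τ_data·x̄)/τ₀ = (-10.4094·0.305212 − 0.290698·-10.3) / 0.014514 = -0.182884/0.014514 ≈ -12.6.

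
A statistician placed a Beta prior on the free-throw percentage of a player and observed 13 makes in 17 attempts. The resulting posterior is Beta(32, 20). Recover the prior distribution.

Beta(19, 16)

A Beta(a, b) prior with s successes and f failures in binomial data gives a Beta(a+s, b+f) posterior.
So a = 32 − 13 = 19 and b = 20 − 4 = 16.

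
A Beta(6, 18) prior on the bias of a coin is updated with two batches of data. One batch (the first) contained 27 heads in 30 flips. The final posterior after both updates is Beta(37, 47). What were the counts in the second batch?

Because Beta–binomial updating is additive in the counts, the combined data contributed (α_post−α_prior, β_post−β_prior) successes and failures.
Total across both batches: 37−6=31 heads, 47−18=29 tails.
Subtract the first batch: 31−27=4 heads and 29−3=26 tails.

4 heads and 26 tails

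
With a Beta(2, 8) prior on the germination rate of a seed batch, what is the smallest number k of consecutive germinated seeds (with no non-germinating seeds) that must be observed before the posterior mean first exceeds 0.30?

k = 2

After k germinated seeds and 0 non-germinating seeds the posterior is Beta(2+k, 8), with mean (2+k)/(2+8+k).
Set (2+k)/(10+k) > 0.30 and solve: k > (0.30·10 − 2)/(1 − 0.30) = 1.429.
The smallest integer exceeding 1.429 is 2.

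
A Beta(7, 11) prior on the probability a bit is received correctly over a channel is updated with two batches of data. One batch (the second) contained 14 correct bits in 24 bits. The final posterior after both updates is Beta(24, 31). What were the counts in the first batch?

3 correct bits and 10 errors

Sequential conjugate updates are equivalent to a single update on the pooled data, so total successes = posterior α − prior α and total failures = posterior β − prior β.
Total across both batches: 24−7=17 correct bits, 31−11=20 errors.
Subtract the second batch: 17−14=3 correct bits and 20−10=10 errors.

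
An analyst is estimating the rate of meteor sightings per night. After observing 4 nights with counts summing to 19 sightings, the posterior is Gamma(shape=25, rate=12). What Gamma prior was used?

Gamma(shape=6, rate=8)

A Gamma(α, β) prior (rate parametrization) on a Poisson rate with n observations summing to S gives posterior Gamma(α+S, β+n).
So α = 25 − 19 = 6 and β = 12 − 4 = 8.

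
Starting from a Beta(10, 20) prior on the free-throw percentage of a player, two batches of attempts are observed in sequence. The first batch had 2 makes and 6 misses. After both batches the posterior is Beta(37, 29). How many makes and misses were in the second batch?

Sequential conjugate updates are equivalent to a single update on the pooled data, so total successes = posterior α − prior α and total failures = posterior β − prior β.
Total across both batches: 37−10=27 makes, 29−20=9 misses.
Subtract the first batch: 27−2=25 makes and 9−6=3 misses.

25 makes and 3 misses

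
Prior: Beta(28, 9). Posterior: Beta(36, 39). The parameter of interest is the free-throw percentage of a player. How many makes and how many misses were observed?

8 makes and 30 misses

Beta is conjugate to the binomial likelihood: posterior = Beta(α+s, β+f).
So s = 36 − 28 = 8 and f = 39 − 9 = 30.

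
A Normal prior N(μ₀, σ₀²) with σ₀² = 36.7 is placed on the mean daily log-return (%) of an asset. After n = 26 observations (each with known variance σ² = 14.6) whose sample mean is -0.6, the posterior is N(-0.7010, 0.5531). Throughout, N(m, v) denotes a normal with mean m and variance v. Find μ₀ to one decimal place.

μ₀ = -7.3

With known observation variance, the Normal–Normal posterior has precision τ_n = τ₀ + n/σ² and mean μ_n = (τ₀μ₀ + (n/σ²)x̄)/τ_n.
Here τ₀ = 1/36.7 = 0.027248 and τ_data = 26/14.6 = 1.780822, so τ_n = 1.808070.
Rearranging for μ₀: μ₀ = (μ_n·τ_n − τ_data·x̄)/τ₀ = (-0.7010·1.808070 − 1.780822·-0.6) / 0.027248 = -0.198964/0.027248 ≈ -7.3.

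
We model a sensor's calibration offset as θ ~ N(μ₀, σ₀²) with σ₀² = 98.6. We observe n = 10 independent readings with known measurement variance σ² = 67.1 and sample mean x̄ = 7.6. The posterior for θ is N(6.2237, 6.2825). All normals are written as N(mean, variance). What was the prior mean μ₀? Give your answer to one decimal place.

The posterior mean is a precision-weighted average: μ_n = (τ₀μ₀ + τ_data·x̄)/(τ₀+τ_data), with τ₀=1/σ₀² and τ_data=n/σ².
Here τ₀ = 1/98.6 = 0.010142 and τ_data = 10/67.1 = 0.149031, so τ_n = 0.159173.
Rearranging for μ₀: μ₀ = (μ_n·τ_n − τ_data·x̄)/τ₀ = (6.2237·0.159173 − 0.149031·7.6) / 0.010142 = -0.141991/0.010142 ≈ -14.0.

μ₀ = -14.0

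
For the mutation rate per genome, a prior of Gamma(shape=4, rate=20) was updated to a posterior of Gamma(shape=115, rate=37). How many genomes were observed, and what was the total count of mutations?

Gamma–Poisson conjugacy: posterior shape = α + Σxᵢ, posterior rate = β + n.
Matching: Σxᵢ = 115 − 4 = 111 and n = 37 − 20 = 17.

n = 17 genomes with total 111 mutations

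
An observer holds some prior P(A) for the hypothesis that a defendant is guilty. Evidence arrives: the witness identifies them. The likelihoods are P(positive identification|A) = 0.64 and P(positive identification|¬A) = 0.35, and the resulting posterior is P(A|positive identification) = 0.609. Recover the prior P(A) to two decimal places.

P(A) = 0.46

In odds form, posterior odds = prior odds × likelihood ratio, so prior odds = posterior odds ÷ LR.
Posterior odds = 0.609/(1−0.609) = 1.5575. LR = 0.64/0.35 = 1.8286.
Prior odds = 1.5575/1.8286 = 0.8517, so P(A) = 0.8517/(1+0.8517) ≈ 0.46.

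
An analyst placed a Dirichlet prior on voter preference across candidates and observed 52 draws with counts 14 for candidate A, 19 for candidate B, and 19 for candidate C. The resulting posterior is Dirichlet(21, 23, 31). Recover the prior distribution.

For a Dirichlet(α) prior with multinomial counts c, the posterior is Dirichlet(α + c) componentwise.
Subtract each count from the matching posterior parameter: 21−14=7, 23−19=4, 31−19=12.

Dirichlet(7, 4, 12)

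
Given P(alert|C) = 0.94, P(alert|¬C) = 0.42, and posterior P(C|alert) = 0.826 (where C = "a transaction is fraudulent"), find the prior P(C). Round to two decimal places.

In odds form, posterior odds = prior odds × likelihood ratio, so prior odds = posterior odds ÷ LR.
Posterior odds = 0.826/(1−0.826) = 4.7471. LR = 0.94/0.42 = 2.2381.
Prior odds = 4.7471/2.2381 = 2.1210, so P(C) = 2.1210/(1+2.1210) ≈ 0.68.

P(C) = 0.68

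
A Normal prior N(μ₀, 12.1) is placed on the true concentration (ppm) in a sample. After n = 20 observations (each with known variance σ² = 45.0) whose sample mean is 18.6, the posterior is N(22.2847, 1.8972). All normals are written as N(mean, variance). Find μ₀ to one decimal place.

μ₀ = 42.1

With known observation variance, the Normal–Normal posterior has precision τ_n = τ₀ + n/σ² and mean μ_n = (τ₀μ₀ + (n/σ²)x̄)/τ_n.
Here τ₀ = 1/12.1 = 0.082645 and τ_data = 20/45.0 = 0.444444, so τ_n = 0.527089.
Rearranging for μ₀: μ₀ = (μ_n·τ_n − τ_data·x̄)/τ₀ = (22.2847·0.527089 − 0.444444·18.6) / 0.082645 = 3.479362/0.082645 ≈ 42.1.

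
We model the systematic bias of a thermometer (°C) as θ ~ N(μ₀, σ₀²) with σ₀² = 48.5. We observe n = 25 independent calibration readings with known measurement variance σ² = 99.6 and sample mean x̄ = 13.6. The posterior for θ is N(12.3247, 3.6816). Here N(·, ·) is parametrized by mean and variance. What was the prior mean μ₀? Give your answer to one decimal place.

μ₀ = -3.2

The posterior mean is a precision-weighted average: μ_n = (τ₀μ₀ + τ_data·x̄)/(τ₀+τ_data), with τ₀=1/σ₀² and τ_data=n/σ².
Here τ₀ = 1/48.5 = 0.020619 and τ_data = 25/99.6 = 0.251004, so τ_n = 0.271623.
Rearranging for μ₀: μ₀ = (μ_n·τ_n − τ_data·x̄)/τ₀ = (12.3247·0.271623 − 0.251004·13.6) / 0.020619 = -0.065982/0.020619 ≈ -3.2.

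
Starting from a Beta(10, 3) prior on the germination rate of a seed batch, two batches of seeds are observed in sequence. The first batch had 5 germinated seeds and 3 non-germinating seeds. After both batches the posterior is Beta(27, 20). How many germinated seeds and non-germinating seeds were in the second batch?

12 germinated seeds and 14 non-germinating seeds

Sequential conjugate updates are equivalent to a single update on the pooled data, so total successes = posterior α − prior α and total failures = posterior β − prior β.
Total across both batches: 27−10=17 germinated seeds, 20−3=17 non-germinating seeds.
Subtract the first batch: 17−5=12 germinated seeds and 17−3=14 non-germinating seeds.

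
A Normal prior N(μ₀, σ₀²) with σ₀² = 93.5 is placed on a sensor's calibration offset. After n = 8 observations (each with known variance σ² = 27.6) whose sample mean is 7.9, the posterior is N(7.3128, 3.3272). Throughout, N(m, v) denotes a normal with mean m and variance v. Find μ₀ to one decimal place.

μ₀ = -8.6

The posterior mean is a precision-weighted average: μ_n = (τ₀μ₀ + τ_data·x̄)/(τ₀+τ_data), with τ₀=1/σ₀² and τ_data=n/σ².
Here τ₀ = 1/93.5 = 0.010695 and τ_data = 8/27.6 = 0.289855, so τ_n = 0.300550.
Rearranging for μ₀: μ₀ = (μ_n·τ_n − τ_data·x̄)/τ₀ = (7.3128·0.300550 − 0.289855·7.9) / 0.010695 = -0.091992/0.010695 ≈ -8.6.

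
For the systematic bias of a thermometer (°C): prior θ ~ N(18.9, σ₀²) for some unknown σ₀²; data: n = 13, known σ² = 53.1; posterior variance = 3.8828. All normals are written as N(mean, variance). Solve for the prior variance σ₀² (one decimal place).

σ₀² = 78.6

For the Normal–Normal model with known σ², precisions add: τ_n = τ₀ + n/σ².
So 1/σ₀² = 1/3.8828 − 13/53.1 = 0.257546 − 0.244821 = 0.012725.
Hence σ₀² = 1/0.012725 ≈ 78.6.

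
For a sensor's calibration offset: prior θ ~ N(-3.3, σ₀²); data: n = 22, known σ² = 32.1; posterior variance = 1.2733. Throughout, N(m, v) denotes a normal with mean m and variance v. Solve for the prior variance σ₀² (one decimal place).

σ₀² = 10.0

For the Normal–Normal model with known σ², precisions add: τ_n = τ₀ + n/σ².
So 1/σ₀² = 1/1.2733 − 22/32.1 = 0.785361 − 0.685358 = 0.100003.
Hence σ₀² = 1/0.100003 ≈ 10.0.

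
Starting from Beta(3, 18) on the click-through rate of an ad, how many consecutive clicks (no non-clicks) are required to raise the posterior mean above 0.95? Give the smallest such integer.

k = 340

After k clicks and 0 non-clicks the posterior is Beta(3+k, 18), with mean (3+k)/(3+18+k).
Set (3+k)/(21+k) > 0.95 and solve: k > (0.95·21 − 3)/(1 − 0.95) = 339.000.
The smallest integer exceeding 339.000 is 340, and checking k=340: (343)/(361) = 0.9501 > 0.95.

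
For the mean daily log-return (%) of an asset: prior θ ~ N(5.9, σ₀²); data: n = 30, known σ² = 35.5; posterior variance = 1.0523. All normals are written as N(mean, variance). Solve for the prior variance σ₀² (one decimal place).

σ₀² = 9.5

Posterior precision equals prior precision plus data precision: 1/σ_n² = 1/σ₀² + n/σ².
So 1/σ₀² = 1/1.0523 − 30/35.5 = 0.950299 − 0.845070 = 0.105229.
Hence σ₀² = 1/0.105229 ≈ 9.5.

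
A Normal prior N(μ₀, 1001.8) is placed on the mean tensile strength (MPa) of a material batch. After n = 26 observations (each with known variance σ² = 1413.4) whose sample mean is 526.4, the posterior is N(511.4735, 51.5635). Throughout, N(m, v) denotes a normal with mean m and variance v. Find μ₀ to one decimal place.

μ₀ = 236.4

The posterior mean is a precision-weighted average: μ_n = (τ₀μ₀ + τ_data·x̄)/(τ₀+τ_data), with τ₀=1/σ₀² and τ_data=n/σ².
Here τ₀ = 1/1001.8 = 0.000998 and τ_data = 26/1413.4 = 0.018395, so τ_n = 0.019393.
Rearranging for μ₀: μ₀ = (μ_n·τ_n − τ_data·x̄)/τ₀ = (511.4735·0.019393 − 0.018395·526.4) / 0.000998 = 0.235878/0.000998 ≈ 236.4.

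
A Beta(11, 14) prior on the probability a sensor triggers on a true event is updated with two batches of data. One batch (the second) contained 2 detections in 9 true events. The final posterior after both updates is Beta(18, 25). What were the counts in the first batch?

Sequential conjugate updates are equivalent to a single update on the pooled data, so total successes = posterior α − prior α and total failures = posterior β − prior β.
Total across both batches: 18−11=7 detections, 25−14=11 misses.
Subtract the second batch: 7−2=5 detections and 11−7=4 misses.

5 detections and 4 misses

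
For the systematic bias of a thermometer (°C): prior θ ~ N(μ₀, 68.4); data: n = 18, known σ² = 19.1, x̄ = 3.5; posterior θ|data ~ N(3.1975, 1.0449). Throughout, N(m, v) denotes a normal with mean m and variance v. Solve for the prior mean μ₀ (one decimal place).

μ₀ = -16.3

With known observation variance, the Normal–Normal posterior has precision τ_n = τ₀ + n/σ² and mean μ_n = (τ₀μ₀ + (n/σ²)x̄)/τ_n.
Here τ₀ = 1/68.4 = 0.014620 and τ_data = 18/19.1 = 0.942408, so τ_n = 0.957028.
Rearranging for μ₀: μ₀ = (μ_n·τ_n − τ_data·x̄)/τ₀ = (3.1975·0.957028 − 0.942408·3.5) / 0.014620 = -0.238331/0.014620 ≈ -16.3.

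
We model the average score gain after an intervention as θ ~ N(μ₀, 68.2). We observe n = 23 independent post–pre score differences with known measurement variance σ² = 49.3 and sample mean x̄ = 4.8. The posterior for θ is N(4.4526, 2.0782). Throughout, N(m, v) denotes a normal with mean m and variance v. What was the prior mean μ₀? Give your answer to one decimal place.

With known observation variance, the Normal–Normal posterior has precision τ_n = τ₀ + n/σ² and mean μ_n = (τ₀μ₀ + (n/σ²)x̄)/τ_n.
Here τ₀ = 1/68.2 = 0.014663 and τ_data = 23/49.3 = 0.466531, so τ_n = 0.481194.
Rearranging for μ₀: μ₀ = (μ_n·τ_n − τ_data·x̄)/τ₀ = (4.4526·0.481194 − 0.466531·4.8) / 0.014663 = -0.096784/0.014663 ≈ -6.6.

μ₀ = -6.6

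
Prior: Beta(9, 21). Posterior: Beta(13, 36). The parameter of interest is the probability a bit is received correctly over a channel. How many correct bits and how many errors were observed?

4 correct bits and 15 errors

Beta is conjugate to the binomial likelihood: posterior = Beta(α+s, β+f).
Match parameters: s=13−9=4, f=36−21=15.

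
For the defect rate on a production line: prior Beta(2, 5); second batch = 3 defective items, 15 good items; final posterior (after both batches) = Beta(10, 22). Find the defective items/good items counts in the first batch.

5 defective items and 2 good items

Because Beta–binomial updating is additive in the counts, the combined data contributed (α_post−α_prior, β_post−β_prior) successes and failures.
Total across both batches: 10−2=8 defective items, 22−5=17 good items.
Subtract the second batch: 8−3=5 defective items and 17−15=2 good items.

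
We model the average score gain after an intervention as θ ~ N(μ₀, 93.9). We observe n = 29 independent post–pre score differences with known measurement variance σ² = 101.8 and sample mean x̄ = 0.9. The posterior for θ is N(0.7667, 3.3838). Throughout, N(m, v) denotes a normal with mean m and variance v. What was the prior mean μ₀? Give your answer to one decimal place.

μ₀ = -2.8

The posterior mean is a precision-weighted average: μ_n = (τ₀μ₀ + τ_data·x̄)/(τ₀+τ_data), with τ₀=1/σ₀² and τ_data=n/σ².
Here τ₀ = 1/93.9 = 0.010650 and τ_data = 29/101.8 = 0.284872, so τ_n = 0.295522.
Rearranging for μ₀: μ₀ = (μ_n·τ_n − τ_data·x̄)/τ₀ = (0.7667·0.295522 − 0.284872·0.9) / 0.010650 = -0.029808/0.010650 ≈ -2.8.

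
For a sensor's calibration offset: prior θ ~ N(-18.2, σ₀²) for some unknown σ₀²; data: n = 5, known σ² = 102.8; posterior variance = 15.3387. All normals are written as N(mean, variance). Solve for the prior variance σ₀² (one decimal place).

For the Normal–Normal model with known σ², precisions add: τ_n = τ₀ + n/σ².
So 1/σ₀² = 1/15.3387 − 5/102.8 = 0.065195 − 0.048638 = 0.016557.
Hence σ₀² = 1/0.016557 ≈ 60.4.

σ₀² = 60.4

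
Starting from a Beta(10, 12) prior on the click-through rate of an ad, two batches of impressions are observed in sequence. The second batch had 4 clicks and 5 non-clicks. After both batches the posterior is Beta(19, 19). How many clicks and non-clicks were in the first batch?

5 clicks and 2 non-clicks

Sequential conjugate updates are equivalent to a single update on the pooled data, so total successes = posterior α − prior α and total failures = posterior β − prior β.
Total across both batches: 19−10=9 clicks, 19−12=7 non-clicks.
Subtract the second batch: 9−4=5 clicks and 7−5=2 non-clicks.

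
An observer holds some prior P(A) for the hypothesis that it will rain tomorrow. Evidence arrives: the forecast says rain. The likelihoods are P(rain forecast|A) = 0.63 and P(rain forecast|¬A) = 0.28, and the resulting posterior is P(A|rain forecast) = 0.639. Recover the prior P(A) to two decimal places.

In odds form, posterior odds = prior odds × likelihood ratio, so prior odds = posterior odds ÷ LR.
Posterior odds = 0.639/(1−0.639) = 1.7701. LR = 0.63/0.28 = 2.2500.
Prior odds = 1.7701/2.2500 = 0.7867, so P(A) = 0.7867/(1+0.7867) ≈ 0.44.

P(A) = 0.44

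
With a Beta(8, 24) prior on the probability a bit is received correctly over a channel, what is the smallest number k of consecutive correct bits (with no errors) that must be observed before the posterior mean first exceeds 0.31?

After k correct bits and 0 errors the posterior is Beta(8+k, 24), with mean (8+k)/(8+24+k).
Set (8+k)/(32+k) > 0.31 and solve: k > (0.31·32 − 8)/(1 − 0.31) = 2.783.
The smallest integer exceeding 2.783 is 3, and checking k=3: (11)/(35) = 0.3143 > 0.31.

k = 3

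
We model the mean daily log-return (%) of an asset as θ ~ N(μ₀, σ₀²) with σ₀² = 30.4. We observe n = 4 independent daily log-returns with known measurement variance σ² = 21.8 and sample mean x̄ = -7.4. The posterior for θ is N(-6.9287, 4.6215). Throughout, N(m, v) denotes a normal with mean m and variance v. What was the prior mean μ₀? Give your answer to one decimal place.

μ₀ = -4.3

The posterior mean is a precision-weighted average: μ_n = (τ₀μ₀ + τ_data·x̄)/(τ₀+τ_data), with τ₀=1/σ₀² and τ_data=n/σ².
Here τ₀ = 1/30.4 = 0.032895 and τ_data = 4/21.8 = 0.183486, so τ_n = 0.216381.
Rearranging for μ₀: μ₀ = (μ_n·τ_n − τ_data·x̄)/τ₀ = (-6.9287·0.216381 − 0.183486·-7.4) / 0.032895 = -0.141443/0.032895 ≈ -4.3.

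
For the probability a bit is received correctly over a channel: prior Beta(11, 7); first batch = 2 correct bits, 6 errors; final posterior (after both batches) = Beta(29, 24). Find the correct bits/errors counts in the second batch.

16 correct bits and 11 errors

Because Beta–binomial updating is additive in the counts, the combined data contributed (α_post−α_prior, β_post−β_prior) successes and failures.
Total across both batches: 29−11=18 correct bits, 24−7=17 errors.
Subtract the first batch: 18−2=16 correct bits and 17−6=11 errors.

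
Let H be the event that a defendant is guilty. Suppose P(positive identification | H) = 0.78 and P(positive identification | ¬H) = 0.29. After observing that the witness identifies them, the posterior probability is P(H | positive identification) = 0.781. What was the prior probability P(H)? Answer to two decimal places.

Bayes' rule in odds form gives O(H|E) = O(H)·[P(E|H)/P(E|¬H)], hence O(H) = O(H|E)/LR.
Posterior odds = 0.781/(1−0.781) = 3.5662. LR = 0.78/0.29 = 2.6897.
Prior odds = 3.5662/2.6897 = 1.3259, so P(H) = 1.3259/(1+1.3259) ≈ 0.57.

P(H) = 0.57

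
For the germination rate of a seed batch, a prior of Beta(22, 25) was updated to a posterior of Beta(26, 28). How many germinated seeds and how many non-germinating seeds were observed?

4 germinated seeds and 3 non-germinating seeds

Beta is conjugate to the binomial likelihood: posterior = Beta(a+s, b+f).
Match parameters: s=26−22=4, f=28−25=3.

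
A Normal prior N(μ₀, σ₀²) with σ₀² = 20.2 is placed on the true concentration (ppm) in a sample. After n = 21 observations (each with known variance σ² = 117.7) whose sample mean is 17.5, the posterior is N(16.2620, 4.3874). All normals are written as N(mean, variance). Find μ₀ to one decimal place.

μ₀ = 11.8

With known observation variance, the Normal–Normal posterior has precision τ_n = τ₀ + n/σ² and mean μ_n = (τ₀μ₀ + (n/σ²)x̄)/τ_n.
Here τ₀ = 1/20.2 = 0.049505 and τ_data = 21/117.7 = 0.178420, so τ_n = 0.227925.
Rearranging for μ₀: μ₀ = (μ_n·τ_n − τ_data·x̄)/τ₀ = (16.2620·0.227925 − 0.178420·17.5) / 0.049505 = 0.584166/0.049505 ≈ 11.8.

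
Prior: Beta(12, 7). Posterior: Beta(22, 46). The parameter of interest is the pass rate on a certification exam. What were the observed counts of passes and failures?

Under Beta–binomial conjugacy the posterior parameters are (a+s, b+f).
So s = 22 − 12 = 10 and f = 46 − 7 = 39.

10 passes and 39 failures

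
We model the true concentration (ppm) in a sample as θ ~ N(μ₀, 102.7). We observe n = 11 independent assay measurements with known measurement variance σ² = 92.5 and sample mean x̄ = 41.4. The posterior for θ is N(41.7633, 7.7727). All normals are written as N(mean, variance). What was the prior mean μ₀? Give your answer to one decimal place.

The posterior mean is a precision-weighted average: μ_n = (τ₀μ₀ + τ_data·x̄)/(τ₀+τ_data), with τ₀=1/σ₀² and τ_data=n/σ².
Here τ₀ = 1/102.7 = 0.009737 and τ_data = 11/92.5 = 0.118919, so τ_n = 0.128656.
Rearranging for μ₀: μ₀ = (μ_n·τ_n − τ_data·x̄)/τ₀ = (41.7633·0.128656 − 0.118919·41.4) / 0.009737 = 0.449853/0.009737 ≈ 46.2.

μ₀ = 46.2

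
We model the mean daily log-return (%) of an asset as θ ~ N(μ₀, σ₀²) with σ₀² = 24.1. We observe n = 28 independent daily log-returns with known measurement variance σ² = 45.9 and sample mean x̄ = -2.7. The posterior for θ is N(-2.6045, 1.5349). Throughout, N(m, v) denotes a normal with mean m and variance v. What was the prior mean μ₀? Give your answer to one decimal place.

With known observation variance, the Normal–Normal posterior has precision τ_n = τ₀ + n/σ² and mean μ_n = (τ₀μ₀ + (n/σ²)x̄)/τ_n.
Here τ₀ = 1/24.1 = 0.041494 and τ_data = 28/45.9 = 0.610022, so τ_n = 0.651516.
Rearranging for μ₀: μ₀ = (μ_n·τ_n − τ_data·x̄)/τ₀ = (-2.6045·0.651516 − 0.610022·-2.7) / 0.041494 = -0.049814/0.041494 ≈ -1.2.

μ₀ = -1.2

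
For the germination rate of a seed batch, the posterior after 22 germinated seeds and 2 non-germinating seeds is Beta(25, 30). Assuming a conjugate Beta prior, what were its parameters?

Under Beta–binomial conjugacy the posterior parameters are (a+s, b+f).
Subtract the data counts: 25−22=3, 30−2=28.

Beta(3, 28)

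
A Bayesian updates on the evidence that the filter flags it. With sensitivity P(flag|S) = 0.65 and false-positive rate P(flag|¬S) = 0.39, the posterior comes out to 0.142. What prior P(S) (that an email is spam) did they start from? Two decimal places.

Bayes' rule in odds form gives O(S|E) = O(S)·[P(E|S)/P(E|¬S)], hence O(S) = O(S|E)/LR.
Posterior odds = 0.142/(1−0.142) = 0.1655. LR = 0.65/0.39 = 1.6667.
Prior odds = 0.1655/1.6667 = 0.0993, so P(S) = 0.0993/(1+0.0993) ≈ 0.09.

P(S) = 0.09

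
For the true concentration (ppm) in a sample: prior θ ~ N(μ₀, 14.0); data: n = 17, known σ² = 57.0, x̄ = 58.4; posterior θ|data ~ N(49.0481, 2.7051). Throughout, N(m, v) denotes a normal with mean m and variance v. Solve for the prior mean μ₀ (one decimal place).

μ₀ = 10.0

The posterior mean is a precision-weighted average: μ_n = (τ₀μ₀ + τ_data·x̄)/(τ₀+τ_data), with τ₀=1/σ₀² and τ_data=n/σ².
Here τ₀ = 1/14.0 = 0.071429 and τ_data = 17/57.0 = 0.298246, so τ_n = 0.369675.
Rearranging for μ₀: μ₀ = (μ_n·τ_n − τ_data·x̄)/τ₀ = (49.0481·0.369675 − 0.298246·58.4) / 0.071429 = 0.714290/0.071429 ≈ 10.0.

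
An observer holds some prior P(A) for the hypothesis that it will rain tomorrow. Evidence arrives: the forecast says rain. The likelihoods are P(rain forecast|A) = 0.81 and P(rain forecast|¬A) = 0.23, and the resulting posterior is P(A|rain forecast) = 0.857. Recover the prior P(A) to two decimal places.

Bayes' rule in odds form gives O(A|E) = O(A)·[P(E|A)/P(E|¬A)], hence O(A) = O(A|E)/LR.
Posterior odds = 0.857/(1−0.857) = 5.9930. LR = 0.81/0.23 = 3.5217.
Prior odds = 5.9930/3.5217 = 1.7017, so P(A) = 1.7017/(1+1.7017) ≈ 0.63.

P(A) = 0.63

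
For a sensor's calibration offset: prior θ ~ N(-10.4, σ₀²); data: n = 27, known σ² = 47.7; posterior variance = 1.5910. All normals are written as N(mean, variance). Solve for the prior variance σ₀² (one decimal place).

σ₀² = 16.0

For the Normal–Normal model with known σ², precisions add: τ_n = τ₀ + n/σ².
So 1/σ₀² = 1/1.5910 − 27/47.7 = 0.628536 − 0.566038 = 0.062498.
Hence σ₀² = 1/0.062498 ≈ 16.0.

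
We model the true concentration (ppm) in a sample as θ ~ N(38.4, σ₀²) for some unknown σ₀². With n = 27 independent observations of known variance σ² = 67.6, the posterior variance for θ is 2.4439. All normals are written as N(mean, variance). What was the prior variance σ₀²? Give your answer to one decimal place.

Posterior precision equals prior precision plus data precision: 1/σ_n² = 1/σ₀² + n/σ².
So 1/σ₀² = 1/2.4439 − 27/67.6 = 0.409182 − 0.399408 = 0.009774.
Hence σ₀² = 1/0.009774 ≈ 102.3.

σ₀² = 102.3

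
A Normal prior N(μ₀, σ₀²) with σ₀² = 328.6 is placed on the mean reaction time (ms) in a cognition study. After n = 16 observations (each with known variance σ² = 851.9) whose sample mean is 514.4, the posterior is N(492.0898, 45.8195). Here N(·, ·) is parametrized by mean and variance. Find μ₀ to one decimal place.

The posterior mean is a precision-weighted average: μ_n = (τ₀μ₀ + τ_data·x̄)/(τ₀+τ_data), with τ₀=1/σ₀² and τ_data=n/σ².
Here τ₀ = 1/328.6 = 0.003043 and τ_data = 16/851.9 = 0.018782, so τ_n = 0.021825.
Rearranging for μ₀: μ₀ = (μ_n·τ_n − τ_data·x̄)/τ₀ = (492.0898·0.021825 − 0.018782·514.4) / 0.003043 = 1.078399/0.003043 ≈ 354.4.

μ₀ = 354.4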